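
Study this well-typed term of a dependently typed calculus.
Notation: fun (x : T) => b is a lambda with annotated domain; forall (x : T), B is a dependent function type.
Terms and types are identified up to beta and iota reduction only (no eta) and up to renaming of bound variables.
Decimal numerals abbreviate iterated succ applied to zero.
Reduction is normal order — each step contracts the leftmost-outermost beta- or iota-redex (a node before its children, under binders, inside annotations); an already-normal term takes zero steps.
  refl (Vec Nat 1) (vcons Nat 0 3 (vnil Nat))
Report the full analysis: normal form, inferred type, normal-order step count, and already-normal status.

normal form:
  refl (Vec Nat 1) (vcons Nat 0 3 (vnil Nat))
the term's type:
  Eq (Vec Nat 1) (vcons Nat 0 3 (vnil Nat)) (vcons Nat 0 3 (vnil Nat))
steps to reach normal form (normal order): 0
term was already normal: yes


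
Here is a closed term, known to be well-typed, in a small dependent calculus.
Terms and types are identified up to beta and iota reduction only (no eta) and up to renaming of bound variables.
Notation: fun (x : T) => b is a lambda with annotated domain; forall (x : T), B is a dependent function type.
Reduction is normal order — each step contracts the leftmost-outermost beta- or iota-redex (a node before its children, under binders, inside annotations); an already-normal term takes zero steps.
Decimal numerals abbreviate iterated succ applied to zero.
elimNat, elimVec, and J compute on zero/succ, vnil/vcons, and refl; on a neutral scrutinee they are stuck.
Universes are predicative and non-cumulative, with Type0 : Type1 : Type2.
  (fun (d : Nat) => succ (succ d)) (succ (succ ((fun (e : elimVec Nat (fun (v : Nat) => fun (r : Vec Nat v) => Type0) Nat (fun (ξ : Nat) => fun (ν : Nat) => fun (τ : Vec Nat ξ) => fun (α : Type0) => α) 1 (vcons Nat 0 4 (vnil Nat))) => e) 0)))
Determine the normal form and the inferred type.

normal form:
  4
the term's type:
  Nat


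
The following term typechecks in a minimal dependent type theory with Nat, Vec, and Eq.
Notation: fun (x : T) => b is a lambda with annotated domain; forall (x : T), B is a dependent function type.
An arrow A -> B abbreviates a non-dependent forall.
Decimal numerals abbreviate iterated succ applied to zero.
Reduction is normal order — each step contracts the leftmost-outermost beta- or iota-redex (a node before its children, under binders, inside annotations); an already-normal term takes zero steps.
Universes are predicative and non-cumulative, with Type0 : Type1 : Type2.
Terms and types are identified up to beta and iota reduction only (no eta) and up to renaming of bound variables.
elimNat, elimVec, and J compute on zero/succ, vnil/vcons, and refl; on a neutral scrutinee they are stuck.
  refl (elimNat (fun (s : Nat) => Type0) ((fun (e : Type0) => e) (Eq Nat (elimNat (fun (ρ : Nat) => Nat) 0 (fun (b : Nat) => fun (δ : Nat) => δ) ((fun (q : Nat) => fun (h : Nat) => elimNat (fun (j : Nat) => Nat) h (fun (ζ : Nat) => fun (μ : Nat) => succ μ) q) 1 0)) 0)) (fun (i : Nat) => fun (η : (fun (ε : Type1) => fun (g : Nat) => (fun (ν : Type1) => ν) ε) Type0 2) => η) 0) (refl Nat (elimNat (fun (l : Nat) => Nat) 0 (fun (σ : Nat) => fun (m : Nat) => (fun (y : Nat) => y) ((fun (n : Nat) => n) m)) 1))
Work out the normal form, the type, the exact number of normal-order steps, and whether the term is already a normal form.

reduced normal form:
  refl (Eq Nat 0 0) (refl Nat 0)
the term's type:
  Eq (Eq Nat 0 0) (refl Nat 0) (refl Nat 0)
normal-order step count: 18
started in normal form: no
first contracted redex: an elimNat iota-redex


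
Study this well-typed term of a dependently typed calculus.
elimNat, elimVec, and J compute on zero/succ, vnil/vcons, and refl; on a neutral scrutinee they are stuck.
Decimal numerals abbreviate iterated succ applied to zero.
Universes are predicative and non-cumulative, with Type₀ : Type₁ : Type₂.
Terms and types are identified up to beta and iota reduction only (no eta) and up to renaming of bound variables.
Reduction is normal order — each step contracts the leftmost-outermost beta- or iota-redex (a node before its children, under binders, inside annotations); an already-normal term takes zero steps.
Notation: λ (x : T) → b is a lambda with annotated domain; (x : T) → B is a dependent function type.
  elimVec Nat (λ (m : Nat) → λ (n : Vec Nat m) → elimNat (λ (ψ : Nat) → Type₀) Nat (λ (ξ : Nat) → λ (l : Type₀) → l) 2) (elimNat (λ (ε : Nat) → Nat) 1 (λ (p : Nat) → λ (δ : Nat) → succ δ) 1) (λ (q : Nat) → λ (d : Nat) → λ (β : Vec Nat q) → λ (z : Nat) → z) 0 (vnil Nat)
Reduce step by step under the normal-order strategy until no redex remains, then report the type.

normal-order reduction sequence:
  elimVec Nat (λ (m : Nat) → λ (n : Vec Nat m) → elimNat (λ (ψ : Nat) → Type₀) Nat (λ (ξ : Nat) → λ (l : Type₀) → l) 2) (elimNat (λ (ε : Nat) → Nat) 1 (λ (p : Nat) → λ (δ : Nat) → succ δ) 1) (λ (q : Nat) → λ (d : Nat) → λ (β : Vec Nat q) → λ (z : Nat) → z) 0 (vnil Nat)
  ~> elimNat (λ (m : Nat) → Nat) 1 (λ (n : Nat) → λ (ψ : Nat) → succ ψ) 1
  ~> (λ (m : Nat) → λ (n : Nat) → succ n) 0 (elimNat (λ (ψ : Nat) → Nat) 1 (λ (ξ : Nat) → λ (l : Nat) → succ l) 0)
  ~> (λ (m : Nat) → succ m) (elimNat (λ (n : Nat) → Nat) 1 (λ (ψ : Nat) → λ (ξ : Nat) → succ ξ) 0)
  ~> succ (elimNat (λ (m : Nat) → Nat) 1 (λ (n : Nat) → λ (ψ : Nat) → succ ψ) 0)
  ~> 2
type:
  Nat


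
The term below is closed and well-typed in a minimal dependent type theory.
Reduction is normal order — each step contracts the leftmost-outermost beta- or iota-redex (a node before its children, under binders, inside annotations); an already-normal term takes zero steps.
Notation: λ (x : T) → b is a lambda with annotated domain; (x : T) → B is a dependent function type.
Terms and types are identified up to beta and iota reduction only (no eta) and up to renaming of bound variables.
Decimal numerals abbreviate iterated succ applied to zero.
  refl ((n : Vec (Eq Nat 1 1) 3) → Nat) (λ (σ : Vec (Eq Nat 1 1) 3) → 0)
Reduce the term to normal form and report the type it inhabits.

normal form:
  refl ((n : Vec (Eq Nat 1 1) 3) → Nat) (λ (σ : Vec (Eq Nat 1 1) 3) → 0)
the term's type:
  Eq ((n : Vec (Eq Nat 1 1) 3) → Nat) (λ (σ : Vec (Eq Nat 1 1) 3) → 0) (λ (ψ : Vec (Eq Nat 1 1) 3) → 0)


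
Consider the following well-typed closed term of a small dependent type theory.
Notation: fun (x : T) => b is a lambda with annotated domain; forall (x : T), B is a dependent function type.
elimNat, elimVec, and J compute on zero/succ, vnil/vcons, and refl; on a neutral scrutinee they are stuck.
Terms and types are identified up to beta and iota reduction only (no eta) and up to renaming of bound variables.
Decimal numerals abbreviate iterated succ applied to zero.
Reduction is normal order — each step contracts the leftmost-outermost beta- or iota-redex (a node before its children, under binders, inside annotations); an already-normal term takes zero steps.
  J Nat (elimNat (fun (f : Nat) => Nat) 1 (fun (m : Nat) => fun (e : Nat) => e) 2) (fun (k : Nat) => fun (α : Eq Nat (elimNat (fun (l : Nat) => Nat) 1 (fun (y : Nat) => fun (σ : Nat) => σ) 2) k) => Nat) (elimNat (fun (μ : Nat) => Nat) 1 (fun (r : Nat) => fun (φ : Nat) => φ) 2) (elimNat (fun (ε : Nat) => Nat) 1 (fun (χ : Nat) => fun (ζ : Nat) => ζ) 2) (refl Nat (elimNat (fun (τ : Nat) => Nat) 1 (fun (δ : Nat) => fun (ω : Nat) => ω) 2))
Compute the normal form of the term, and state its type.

resulting normal form:
  1
the term's type:
  Nat
observation: contracting a J iota-redex first, the term normalizes in 8 steps.


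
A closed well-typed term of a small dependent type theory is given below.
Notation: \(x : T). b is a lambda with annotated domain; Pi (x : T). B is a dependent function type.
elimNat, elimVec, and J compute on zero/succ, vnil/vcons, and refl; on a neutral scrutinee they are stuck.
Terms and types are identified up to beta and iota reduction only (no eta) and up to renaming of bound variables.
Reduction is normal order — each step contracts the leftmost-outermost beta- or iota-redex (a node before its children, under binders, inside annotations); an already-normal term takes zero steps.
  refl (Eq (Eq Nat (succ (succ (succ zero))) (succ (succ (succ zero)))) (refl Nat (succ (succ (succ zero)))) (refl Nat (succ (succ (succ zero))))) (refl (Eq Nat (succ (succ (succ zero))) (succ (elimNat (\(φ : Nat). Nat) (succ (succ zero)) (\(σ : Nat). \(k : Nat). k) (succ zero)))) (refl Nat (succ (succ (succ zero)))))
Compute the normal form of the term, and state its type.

reduced normal form:
  refl (Eq (Eq Nat (succ (succ (succ zero))) (succ (succ (succ zero)))) (refl Nat (succ (succ (succ zero)))) (refl Nat (succ (succ (succ zero))))) (refl (Eq Nat (succ (succ (succ zero))) (succ (succ (succ zero)))) (refl Nat (succ (succ (succ zero)))))
the term's type:
  Eq (Eq (Eq Nat (succ (succ (succ zero))) (succ (succ (succ zero)))) (refl Nat (succ (succ (succ zero)))) (refl Nat (succ (succ (succ zero))))) (refl (Eq Nat (succ (succ (succ zero))) (succ (succ (succ zero)))) (refl Nat (succ (succ (succ zero))))) (refl (Eq Nat (succ (succ (succ zero))) (succ (succ (succ zero)))) (refl Nat (succ (succ (succ zero)))))


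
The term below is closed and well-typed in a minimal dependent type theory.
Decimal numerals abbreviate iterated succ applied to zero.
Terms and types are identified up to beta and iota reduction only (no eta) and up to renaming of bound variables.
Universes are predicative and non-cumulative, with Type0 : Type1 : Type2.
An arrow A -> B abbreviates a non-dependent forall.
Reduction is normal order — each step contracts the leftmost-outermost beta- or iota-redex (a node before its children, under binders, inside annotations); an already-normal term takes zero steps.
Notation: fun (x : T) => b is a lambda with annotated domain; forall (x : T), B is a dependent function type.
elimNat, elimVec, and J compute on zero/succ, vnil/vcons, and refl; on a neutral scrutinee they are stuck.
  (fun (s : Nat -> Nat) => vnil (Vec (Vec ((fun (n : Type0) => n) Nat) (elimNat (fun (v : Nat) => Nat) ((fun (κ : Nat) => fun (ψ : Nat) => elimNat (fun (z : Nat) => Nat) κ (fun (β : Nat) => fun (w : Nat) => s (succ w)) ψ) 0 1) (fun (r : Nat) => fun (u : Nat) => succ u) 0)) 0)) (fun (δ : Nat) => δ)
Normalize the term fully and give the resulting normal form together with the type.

normal form:
  vnil (Vec (Vec Nat 1) 0)
type:
  Vec (Vec (Vec Nat 1) 0) 0


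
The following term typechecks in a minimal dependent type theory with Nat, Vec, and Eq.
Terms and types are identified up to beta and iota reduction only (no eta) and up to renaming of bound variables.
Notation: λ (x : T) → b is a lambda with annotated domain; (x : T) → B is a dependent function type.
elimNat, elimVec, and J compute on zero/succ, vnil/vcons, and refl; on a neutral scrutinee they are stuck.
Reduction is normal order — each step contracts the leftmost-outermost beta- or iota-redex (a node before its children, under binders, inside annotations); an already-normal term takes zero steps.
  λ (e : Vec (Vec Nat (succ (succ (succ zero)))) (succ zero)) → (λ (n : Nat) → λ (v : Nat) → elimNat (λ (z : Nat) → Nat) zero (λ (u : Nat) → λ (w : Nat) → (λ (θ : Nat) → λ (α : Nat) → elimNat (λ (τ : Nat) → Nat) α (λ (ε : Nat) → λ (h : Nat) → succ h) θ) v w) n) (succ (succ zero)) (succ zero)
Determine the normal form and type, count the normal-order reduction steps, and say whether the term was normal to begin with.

normal form:
  λ (e : Vec (Vec Nat (succ (succ (succ zero)))) (succ zero)) → succ (succ zero)
type:
  (e : Vec (Vec Nat (succ (succ (succ zero)))) (succ zero)) → Nat
steps to reach normal form (normal order): 21
term was already normal: no
first contracted redex: a beta-redex


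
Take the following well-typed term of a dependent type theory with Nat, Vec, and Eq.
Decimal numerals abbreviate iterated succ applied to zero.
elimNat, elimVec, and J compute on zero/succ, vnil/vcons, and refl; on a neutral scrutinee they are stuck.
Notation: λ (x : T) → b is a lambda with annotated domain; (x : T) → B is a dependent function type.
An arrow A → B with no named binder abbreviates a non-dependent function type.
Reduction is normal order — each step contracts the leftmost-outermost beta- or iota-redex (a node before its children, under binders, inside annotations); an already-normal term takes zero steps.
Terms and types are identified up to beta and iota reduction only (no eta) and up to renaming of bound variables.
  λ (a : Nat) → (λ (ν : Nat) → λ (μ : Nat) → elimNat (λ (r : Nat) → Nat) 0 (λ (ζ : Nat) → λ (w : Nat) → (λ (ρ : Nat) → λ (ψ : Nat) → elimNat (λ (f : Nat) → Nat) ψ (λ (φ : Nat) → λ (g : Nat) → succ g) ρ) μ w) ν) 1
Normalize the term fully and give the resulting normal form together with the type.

normal form:
  λ (a : Nat) → λ (ν : Nat) → elimNat (λ (μ : Nat) → Nat) 0 (λ (r : Nat) → λ (ζ : Nat) → succ ζ) ν
inferred type:
  Nat → Nat → Nat
observation: reduction starts at a beta-redex, and 7 normal-order steps reach the normal form.


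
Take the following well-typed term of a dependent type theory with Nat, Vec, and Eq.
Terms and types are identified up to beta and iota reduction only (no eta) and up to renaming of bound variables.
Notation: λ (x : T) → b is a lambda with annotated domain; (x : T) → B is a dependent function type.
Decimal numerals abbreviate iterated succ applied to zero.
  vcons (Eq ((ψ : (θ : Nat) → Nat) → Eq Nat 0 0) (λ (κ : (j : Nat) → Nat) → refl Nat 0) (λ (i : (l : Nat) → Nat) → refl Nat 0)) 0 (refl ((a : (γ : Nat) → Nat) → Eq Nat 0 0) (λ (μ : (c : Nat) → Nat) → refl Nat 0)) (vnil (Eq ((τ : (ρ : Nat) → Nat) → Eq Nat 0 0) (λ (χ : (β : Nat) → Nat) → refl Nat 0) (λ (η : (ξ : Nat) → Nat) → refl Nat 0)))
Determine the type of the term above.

inferred type:
  Vec (Eq ((ψ : (θ : Nat) → Nat) → Eq Nat 0 0) (λ (κ : (j : Nat) → Nat) → refl Nat 0) (λ (i : (l : Nat) → Nat) → refl Nat 0)) 1


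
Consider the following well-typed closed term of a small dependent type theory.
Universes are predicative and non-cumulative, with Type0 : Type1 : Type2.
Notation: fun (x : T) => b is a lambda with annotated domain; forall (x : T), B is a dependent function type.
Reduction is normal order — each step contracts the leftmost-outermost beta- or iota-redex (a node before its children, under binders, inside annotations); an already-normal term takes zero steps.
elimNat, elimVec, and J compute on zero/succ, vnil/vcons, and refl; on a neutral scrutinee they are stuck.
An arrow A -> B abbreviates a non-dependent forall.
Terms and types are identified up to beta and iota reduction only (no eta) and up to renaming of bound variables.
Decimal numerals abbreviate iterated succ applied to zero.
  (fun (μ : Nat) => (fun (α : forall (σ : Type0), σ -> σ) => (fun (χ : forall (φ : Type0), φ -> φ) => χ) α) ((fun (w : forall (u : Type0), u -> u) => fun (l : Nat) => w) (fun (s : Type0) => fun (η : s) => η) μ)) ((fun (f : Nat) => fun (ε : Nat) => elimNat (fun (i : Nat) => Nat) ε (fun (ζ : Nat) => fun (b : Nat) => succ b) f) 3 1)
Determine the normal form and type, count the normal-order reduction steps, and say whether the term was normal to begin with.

resulting normal form:
  fun (μ : Type0) => fun (α : μ) => α
the term's type:
  forall (μ : Type0), μ -> μ
normal-order step count: 5
term was already normal: no
first redex: a beta-redex


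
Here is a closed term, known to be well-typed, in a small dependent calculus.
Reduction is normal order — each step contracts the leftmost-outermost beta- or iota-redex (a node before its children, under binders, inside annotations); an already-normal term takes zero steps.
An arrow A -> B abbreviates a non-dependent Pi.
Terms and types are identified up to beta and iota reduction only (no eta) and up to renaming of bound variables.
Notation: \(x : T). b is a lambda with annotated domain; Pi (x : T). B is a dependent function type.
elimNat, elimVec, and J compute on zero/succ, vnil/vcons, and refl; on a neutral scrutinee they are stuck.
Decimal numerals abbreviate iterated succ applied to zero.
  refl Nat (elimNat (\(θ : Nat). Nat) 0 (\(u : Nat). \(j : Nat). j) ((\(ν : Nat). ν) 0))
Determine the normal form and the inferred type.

reduced normal form:
  refl Nat 0
the term's type:
  Eq Nat 0 0
observation: the term reaches its normal form after 2 normal-order steps.


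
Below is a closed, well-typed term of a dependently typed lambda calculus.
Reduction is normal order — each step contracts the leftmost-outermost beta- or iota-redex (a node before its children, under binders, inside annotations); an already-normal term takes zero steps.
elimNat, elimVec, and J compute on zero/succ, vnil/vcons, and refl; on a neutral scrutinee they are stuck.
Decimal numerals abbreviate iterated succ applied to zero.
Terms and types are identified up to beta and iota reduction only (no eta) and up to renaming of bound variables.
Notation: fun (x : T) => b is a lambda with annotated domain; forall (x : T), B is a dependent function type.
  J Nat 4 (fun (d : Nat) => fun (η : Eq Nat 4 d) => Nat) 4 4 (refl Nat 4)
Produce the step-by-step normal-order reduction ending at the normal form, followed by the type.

normal-order reduction sequence:
  J Nat 4 (fun (d : Nat) => fun (η : Eq Nat 4 d) => Nat) 4 4 (refl Nat 4)
  ~> 4
inferred type:
  Nat


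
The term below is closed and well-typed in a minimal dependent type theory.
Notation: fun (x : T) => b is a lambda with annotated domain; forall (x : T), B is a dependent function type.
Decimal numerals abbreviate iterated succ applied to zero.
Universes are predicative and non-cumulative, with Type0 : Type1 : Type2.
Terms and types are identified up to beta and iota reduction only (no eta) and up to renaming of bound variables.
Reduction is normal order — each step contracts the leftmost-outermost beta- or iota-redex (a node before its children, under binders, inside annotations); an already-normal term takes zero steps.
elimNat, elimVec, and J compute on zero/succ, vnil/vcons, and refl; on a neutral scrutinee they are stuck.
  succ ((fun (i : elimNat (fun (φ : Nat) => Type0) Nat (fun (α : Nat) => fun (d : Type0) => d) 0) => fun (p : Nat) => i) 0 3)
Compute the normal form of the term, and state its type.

normal form:
  1
type:
  Nat
observation: the term reaches its normal form after 2 normal-order steps.


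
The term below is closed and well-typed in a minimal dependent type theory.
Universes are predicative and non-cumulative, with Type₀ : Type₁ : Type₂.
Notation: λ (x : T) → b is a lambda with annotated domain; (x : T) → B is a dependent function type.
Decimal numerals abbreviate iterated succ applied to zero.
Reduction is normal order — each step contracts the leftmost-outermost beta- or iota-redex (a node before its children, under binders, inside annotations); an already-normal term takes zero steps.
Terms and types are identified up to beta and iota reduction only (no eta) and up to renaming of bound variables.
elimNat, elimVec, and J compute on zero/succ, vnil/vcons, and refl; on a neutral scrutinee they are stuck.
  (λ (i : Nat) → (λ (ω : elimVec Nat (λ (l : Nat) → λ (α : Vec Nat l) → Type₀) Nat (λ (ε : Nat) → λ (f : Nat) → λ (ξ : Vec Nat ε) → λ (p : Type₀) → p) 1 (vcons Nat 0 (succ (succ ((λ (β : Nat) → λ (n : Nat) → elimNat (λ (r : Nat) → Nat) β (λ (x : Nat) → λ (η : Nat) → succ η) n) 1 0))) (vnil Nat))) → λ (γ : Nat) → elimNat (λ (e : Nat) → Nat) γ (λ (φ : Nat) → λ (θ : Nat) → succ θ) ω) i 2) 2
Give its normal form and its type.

normal form:
  4
the term's type:
  Nat


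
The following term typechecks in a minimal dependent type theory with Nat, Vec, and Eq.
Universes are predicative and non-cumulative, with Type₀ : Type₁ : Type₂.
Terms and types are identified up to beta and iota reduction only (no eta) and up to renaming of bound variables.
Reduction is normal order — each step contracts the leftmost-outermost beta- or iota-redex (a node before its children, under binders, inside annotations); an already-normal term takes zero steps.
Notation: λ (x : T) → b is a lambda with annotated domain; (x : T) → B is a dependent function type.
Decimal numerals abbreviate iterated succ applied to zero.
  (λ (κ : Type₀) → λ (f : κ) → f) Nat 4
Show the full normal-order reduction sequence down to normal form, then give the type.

normal-order reduction:
  (λ (κ : Type₀) → λ (f : κ) → f) Nat 4
  ~> (λ (κ : Nat) → κ) 4
  ~> 4
the term's type:
  Nat


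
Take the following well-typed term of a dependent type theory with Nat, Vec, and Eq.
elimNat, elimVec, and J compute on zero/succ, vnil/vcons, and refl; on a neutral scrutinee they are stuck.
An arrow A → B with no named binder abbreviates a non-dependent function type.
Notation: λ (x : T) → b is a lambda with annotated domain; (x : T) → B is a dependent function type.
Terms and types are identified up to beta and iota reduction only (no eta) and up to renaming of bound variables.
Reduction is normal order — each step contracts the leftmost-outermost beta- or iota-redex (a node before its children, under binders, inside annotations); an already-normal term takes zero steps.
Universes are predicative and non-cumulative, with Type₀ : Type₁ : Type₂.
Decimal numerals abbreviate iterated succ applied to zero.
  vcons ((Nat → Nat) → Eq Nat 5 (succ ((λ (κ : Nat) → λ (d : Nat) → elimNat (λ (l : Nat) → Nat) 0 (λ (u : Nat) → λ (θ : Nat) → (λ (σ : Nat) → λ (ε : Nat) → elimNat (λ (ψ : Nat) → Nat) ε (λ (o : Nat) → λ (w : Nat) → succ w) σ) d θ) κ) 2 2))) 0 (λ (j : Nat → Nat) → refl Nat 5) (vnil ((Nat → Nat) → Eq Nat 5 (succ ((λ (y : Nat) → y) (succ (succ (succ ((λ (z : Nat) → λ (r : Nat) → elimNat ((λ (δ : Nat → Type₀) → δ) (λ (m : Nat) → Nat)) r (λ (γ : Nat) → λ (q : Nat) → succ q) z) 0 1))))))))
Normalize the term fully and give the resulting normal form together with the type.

reduced normal form:
  vcons ((Nat → Nat) → Eq Nat 5 5) 0 (λ (κ : Nat → Nat) → refl Nat 5) (vnil ((Nat → Nat) → Eq Nat 5 5))
inferred type:
  Vec ((Nat → Nat) → Eq Nat 5 5) 1
observation: reduction starts at a beta-redex, and 31 normal-order steps reach the normal form.


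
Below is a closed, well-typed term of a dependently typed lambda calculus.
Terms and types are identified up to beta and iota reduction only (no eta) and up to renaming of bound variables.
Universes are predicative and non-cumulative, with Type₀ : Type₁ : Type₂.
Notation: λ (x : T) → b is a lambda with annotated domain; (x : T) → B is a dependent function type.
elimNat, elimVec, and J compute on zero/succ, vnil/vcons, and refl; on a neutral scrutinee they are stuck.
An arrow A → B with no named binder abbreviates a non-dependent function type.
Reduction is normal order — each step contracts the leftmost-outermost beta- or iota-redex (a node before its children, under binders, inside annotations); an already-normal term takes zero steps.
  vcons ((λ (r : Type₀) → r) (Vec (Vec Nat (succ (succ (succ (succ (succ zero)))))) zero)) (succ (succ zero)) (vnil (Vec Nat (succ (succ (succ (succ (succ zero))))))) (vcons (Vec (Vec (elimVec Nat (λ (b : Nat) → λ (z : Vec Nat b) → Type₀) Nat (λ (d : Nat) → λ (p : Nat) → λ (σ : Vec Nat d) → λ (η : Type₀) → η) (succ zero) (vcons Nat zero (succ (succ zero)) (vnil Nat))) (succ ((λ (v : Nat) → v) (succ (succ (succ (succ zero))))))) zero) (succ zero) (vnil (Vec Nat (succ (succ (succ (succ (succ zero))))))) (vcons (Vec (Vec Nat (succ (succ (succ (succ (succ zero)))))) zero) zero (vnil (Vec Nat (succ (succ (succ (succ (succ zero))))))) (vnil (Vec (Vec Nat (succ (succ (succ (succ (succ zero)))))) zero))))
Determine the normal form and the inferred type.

reduced normal form:
  vcons (Vec (Vec Nat (succ (succ (succ (succ (succ zero)))))) zero) (succ (succ zero)) (vnil (Vec Nat (succ (succ (succ (succ (succ zero))))))) (vcons (Vec (Vec Nat (succ (succ (succ (succ (succ zero)))))) zero) (succ zero) (vnil (Vec Nat (succ (succ (succ (succ (succ zero))))))) (vcons (Vec (Vec Nat (succ (succ (succ (succ (succ zero)))))) zero) zero (vnil (Vec Nat (succ (succ (succ (succ (succ zero))))))) (vnil (Vec (Vec Nat (succ (succ (succ (succ (succ zero)))))) zero))))
type:
  Vec (Vec (Vec Nat (succ (succ (succ (succ (succ zero)))))) zero) (succ (succ (succ zero)))


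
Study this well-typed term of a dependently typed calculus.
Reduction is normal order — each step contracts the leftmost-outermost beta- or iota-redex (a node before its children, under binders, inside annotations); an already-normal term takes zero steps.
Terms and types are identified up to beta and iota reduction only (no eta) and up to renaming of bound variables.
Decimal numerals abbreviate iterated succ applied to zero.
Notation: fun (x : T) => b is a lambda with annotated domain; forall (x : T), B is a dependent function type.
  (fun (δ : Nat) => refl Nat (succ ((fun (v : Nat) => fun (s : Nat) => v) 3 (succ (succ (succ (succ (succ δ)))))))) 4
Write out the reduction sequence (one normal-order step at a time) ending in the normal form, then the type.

normal-order reduction sequence:
  (fun (δ : Nat) => refl Nat (succ ((fun (v : Nat) => fun (s : Nat) => v) 3 (succ (succ (succ (succ (succ δ)))))))) 4
  ~> refl Nat (succ ((fun (δ : Nat) => fun (v : Nat) => δ) 3 9))
  ~> refl Nat (succ ((fun (δ : Nat) => 3) 9))
  ~> refl Nat 4
type:
  Eq Nat 4 4


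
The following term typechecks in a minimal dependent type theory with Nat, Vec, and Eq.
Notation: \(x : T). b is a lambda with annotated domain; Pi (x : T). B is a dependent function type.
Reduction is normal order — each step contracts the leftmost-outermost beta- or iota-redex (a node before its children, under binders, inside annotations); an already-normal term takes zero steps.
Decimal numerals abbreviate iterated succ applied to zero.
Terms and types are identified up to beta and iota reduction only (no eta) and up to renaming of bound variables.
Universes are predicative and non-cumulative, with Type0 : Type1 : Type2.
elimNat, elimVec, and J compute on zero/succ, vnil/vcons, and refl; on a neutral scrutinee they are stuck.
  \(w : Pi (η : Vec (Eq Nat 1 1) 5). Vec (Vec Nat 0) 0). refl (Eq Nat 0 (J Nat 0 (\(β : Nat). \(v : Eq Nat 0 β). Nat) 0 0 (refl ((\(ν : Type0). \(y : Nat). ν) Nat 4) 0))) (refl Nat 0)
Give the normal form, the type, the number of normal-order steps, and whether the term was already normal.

reduced normal form:
  \(w : Pi (η : Vec (Eq Nat 1 1) 5). Vec (Vec Nat 0) 0). refl (Eq Nat 0 0) (refl Nat 0)
the term's type:
  Pi (w : Pi (η : Vec (Eq Nat 1 1) 5). Vec (Vec Nat 0) 0). Eq (Eq Nat 0 0) (refl Nat 0) (refl Nat 0)
steps to reach normal form (normal order): 1
started in normal form: no
first contracted redex: a J iota-redex


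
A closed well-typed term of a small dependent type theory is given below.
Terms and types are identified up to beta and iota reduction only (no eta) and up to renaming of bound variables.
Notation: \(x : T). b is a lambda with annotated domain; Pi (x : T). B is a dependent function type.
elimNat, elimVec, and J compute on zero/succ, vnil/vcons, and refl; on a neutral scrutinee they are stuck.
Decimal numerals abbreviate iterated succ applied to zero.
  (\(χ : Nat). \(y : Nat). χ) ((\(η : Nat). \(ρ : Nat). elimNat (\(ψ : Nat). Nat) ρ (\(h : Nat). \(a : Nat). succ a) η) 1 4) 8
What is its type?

type:
  Nat


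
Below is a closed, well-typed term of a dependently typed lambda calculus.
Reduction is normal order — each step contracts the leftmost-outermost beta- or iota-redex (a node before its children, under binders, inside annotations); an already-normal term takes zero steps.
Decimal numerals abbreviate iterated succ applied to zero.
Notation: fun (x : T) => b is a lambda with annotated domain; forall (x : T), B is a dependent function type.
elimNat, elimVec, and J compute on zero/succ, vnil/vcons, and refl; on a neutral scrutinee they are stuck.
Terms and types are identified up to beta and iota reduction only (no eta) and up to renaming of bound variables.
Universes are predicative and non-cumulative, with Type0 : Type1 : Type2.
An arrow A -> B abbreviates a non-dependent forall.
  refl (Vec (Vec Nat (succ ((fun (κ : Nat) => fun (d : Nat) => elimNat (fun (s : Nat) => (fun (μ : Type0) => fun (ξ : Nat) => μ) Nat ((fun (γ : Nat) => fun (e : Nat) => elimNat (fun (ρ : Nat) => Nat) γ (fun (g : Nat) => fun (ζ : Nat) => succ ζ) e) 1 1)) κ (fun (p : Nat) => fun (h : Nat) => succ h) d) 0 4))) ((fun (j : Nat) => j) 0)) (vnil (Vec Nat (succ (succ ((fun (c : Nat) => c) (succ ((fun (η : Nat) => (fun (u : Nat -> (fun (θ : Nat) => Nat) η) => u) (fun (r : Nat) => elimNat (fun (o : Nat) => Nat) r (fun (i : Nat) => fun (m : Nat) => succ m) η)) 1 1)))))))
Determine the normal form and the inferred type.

resulting normal form:
  refl (Vec (Vec Nat 5) 0) (vnil (Vec Nat 5))
inferred type:
  Eq (Vec (Vec Nat 5) 0) (vnil (Vec Nat 5)) (vnil (Vec Nat 5))
observation: the leftmost-outermost redex is a beta-redex, and normalization takes 24 steps.


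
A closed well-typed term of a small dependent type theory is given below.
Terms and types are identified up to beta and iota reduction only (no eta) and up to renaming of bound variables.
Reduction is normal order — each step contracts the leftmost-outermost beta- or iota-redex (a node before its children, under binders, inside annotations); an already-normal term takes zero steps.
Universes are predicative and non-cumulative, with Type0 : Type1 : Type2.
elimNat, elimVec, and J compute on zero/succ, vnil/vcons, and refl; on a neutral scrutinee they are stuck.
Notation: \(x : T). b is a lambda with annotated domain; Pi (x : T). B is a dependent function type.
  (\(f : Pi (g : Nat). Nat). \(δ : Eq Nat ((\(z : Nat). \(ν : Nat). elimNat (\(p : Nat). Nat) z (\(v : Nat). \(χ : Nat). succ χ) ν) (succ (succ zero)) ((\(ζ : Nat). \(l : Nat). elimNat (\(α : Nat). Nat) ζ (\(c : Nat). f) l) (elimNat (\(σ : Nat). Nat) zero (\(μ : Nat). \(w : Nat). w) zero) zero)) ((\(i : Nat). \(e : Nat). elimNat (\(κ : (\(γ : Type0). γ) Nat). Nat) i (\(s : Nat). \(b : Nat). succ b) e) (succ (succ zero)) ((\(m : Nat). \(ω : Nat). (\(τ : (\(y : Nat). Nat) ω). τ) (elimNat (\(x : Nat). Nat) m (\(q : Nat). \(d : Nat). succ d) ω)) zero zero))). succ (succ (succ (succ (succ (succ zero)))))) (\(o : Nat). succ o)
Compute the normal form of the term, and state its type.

normal form:
  \(f : Eq Nat (succ (succ zero)) (succ (succ zero))). succ (succ (succ (succ (succ (succ zero)))))
type:
  Pi (f : Eq Nat (succ (succ zero)) (succ (succ zero))). Nat


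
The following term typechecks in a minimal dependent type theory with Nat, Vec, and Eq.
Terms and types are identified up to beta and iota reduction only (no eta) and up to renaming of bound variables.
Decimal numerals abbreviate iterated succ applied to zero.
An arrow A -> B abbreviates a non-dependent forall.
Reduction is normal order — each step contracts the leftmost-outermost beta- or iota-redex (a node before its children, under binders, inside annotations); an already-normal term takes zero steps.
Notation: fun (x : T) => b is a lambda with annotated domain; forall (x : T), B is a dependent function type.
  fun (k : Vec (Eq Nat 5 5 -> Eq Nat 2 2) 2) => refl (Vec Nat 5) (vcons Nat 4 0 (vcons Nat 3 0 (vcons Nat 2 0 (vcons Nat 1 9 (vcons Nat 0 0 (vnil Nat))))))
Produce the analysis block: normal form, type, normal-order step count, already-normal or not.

resulting normal form:
  fun (k : Vec (Eq Nat 5 5 -> Eq Nat 2 2) 2) => refl (Vec Nat 5) (vcons Nat 4 0 (vcons Nat 3 0 (vcons Nat 2 0 (vcons Nat 1 9 (vcons Nat 0 0 (vnil Nat))))))
inferred type:
  Vec (Eq Nat 5 5 -> Eq Nat 2 2) 2 -> Eq (Vec Nat 5) (vcons Nat 4 0 (vcons Nat 3 0 (vcons Nat 2 0 (vcons Nat 1 9 (vcons Nat 0 0 (vnil Nat)))))) (vcons Nat 4 0 (vcons Nat 3 0 (vcons Nat 2 0 (vcons Nat 1 9 (vcons Nat 0 0 (vnil Nat))))))
normal-order step count: 0
already normal: yes


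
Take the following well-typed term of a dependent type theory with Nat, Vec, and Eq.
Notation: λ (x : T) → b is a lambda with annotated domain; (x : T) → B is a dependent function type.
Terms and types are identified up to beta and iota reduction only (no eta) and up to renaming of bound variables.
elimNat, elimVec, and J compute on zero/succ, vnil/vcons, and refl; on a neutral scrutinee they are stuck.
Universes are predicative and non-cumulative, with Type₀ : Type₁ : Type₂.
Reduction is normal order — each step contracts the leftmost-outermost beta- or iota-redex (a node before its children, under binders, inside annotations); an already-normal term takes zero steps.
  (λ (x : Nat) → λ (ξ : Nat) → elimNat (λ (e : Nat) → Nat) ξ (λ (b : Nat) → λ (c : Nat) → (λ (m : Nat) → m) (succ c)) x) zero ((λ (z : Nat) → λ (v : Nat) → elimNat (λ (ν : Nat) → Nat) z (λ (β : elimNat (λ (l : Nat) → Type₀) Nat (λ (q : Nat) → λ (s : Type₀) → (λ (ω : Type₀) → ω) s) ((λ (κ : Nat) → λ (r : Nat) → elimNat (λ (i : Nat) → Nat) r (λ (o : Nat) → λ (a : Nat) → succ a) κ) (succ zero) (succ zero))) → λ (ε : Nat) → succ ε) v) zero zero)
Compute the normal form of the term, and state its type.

normal form:
  zero
inferred type:
  Nat
observation: the leftmost-outermost redex is a beta-redex, and normalization takes 6 steps.


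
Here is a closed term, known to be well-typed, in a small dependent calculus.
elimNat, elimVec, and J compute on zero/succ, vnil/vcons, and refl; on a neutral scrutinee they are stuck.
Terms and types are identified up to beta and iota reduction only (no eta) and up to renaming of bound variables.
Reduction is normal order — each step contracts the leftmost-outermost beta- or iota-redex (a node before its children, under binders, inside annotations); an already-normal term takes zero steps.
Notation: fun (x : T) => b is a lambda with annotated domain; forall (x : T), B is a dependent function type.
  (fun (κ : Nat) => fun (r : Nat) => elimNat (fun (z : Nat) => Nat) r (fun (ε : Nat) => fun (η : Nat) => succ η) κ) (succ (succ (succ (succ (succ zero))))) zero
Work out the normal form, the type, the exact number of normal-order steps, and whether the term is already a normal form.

resulting normal form:
  succ (succ (succ (succ (succ zero))))
the term's type:
  Nat
normal-order step count: 18
started in normal form: no
first contracted redex: a beta-redex


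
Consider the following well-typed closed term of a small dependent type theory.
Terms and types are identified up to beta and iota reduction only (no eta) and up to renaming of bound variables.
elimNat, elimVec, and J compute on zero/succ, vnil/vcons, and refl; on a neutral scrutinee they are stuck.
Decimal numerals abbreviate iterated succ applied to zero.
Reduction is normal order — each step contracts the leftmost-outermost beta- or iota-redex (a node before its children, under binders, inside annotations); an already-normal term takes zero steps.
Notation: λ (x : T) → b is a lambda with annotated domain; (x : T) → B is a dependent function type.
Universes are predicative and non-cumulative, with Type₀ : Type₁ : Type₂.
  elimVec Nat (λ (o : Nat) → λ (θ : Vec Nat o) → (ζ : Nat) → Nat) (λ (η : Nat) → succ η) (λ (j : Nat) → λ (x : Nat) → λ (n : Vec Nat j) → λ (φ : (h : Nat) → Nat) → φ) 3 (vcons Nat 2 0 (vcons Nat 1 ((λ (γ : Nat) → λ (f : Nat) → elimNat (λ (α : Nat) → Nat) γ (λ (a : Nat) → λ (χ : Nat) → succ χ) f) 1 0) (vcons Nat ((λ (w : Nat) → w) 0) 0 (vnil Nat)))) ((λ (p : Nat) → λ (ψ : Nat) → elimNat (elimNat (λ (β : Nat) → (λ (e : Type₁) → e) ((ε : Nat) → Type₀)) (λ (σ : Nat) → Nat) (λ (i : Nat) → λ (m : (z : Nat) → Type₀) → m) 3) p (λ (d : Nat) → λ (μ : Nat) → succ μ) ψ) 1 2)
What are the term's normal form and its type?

normal form:
  4
inferred type:
  Nat
observation: contracting an elimVec iota-redex first, the term normalizes in 26 steps.


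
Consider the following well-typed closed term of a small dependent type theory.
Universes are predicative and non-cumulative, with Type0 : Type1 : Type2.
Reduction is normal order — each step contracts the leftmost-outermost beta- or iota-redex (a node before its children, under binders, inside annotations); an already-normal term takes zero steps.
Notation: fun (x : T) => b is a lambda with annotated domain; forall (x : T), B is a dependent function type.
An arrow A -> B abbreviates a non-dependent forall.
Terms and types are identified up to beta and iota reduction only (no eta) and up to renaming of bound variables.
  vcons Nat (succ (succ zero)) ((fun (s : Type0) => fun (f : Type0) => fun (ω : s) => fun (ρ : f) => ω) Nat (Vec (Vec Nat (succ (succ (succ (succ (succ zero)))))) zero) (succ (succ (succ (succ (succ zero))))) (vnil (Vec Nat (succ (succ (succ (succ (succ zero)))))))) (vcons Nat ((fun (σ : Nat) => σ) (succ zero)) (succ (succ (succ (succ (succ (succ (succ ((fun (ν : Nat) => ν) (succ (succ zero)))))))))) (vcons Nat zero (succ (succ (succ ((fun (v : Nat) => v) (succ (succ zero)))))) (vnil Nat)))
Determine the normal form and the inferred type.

resulting normal form:
  vcons Nat (succ (succ zero)) (succ (succ (succ (succ (succ zero))))) (vcons Nat (succ zero) (succ (succ (succ (succ (succ (succ (succ (succ (succ zero))))))))) (vcons Nat zero (succ (succ (succ (succ (succ zero))))) (vnil Nat)))
the term's type:
  Vec Nat (succ (succ (succ zero)))


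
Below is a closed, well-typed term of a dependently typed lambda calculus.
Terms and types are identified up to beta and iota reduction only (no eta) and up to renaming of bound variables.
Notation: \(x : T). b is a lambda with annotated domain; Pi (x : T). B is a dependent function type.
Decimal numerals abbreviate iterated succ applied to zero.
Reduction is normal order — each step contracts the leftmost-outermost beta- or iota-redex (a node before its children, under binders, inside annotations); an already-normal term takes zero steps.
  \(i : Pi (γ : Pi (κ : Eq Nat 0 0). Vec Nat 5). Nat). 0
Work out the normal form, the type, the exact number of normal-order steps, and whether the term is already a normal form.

reduced normal form:
  \(i : Pi (γ : Pi (κ : Eq Nat 0 0). Vec Nat 5). Nat). 0
inferred type:
  Pi (i : Pi (γ : Pi (κ : Eq Nat 0 0). Vec Nat 5). Nat). Nat
reduction steps (normal order): 0
term was already normal: yes


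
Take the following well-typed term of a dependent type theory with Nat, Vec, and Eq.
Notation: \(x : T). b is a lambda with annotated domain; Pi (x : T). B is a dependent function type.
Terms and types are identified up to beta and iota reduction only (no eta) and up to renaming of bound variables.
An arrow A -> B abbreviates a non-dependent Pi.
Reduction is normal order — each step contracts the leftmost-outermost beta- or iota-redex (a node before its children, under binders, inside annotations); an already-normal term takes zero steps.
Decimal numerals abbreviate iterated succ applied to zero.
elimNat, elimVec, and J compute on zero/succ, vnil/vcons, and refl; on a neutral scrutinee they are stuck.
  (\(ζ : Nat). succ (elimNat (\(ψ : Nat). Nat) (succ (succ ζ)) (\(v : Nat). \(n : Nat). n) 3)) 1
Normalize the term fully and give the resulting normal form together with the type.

resulting normal form:
  4
type:
  Nat
observation: the first redex contracted is a beta-redex; the normal form is reached in 11 normal-order steps.


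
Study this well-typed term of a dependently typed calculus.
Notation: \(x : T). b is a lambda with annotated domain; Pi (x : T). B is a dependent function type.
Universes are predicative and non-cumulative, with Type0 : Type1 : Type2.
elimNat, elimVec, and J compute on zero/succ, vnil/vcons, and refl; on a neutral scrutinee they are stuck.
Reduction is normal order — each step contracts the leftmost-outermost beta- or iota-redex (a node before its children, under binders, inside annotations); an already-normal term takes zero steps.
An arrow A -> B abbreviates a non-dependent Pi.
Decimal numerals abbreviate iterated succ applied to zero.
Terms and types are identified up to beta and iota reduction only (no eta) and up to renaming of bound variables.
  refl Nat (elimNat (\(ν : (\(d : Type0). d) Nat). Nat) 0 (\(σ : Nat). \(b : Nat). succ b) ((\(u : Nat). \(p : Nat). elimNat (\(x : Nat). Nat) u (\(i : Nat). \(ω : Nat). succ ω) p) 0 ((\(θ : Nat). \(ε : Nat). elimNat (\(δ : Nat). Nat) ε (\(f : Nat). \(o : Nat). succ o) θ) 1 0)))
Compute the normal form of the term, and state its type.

reduced normal form:
  refl Nat 1
the term's type:
  Eq Nat 1 1
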